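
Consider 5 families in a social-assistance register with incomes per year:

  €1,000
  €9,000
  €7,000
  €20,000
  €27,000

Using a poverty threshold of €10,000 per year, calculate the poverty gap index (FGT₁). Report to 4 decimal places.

0.2600

Below the line: €1,000, €7,000, €9,000 (q = 3 of N = 5).
Gap ratios (z−y)/z: (10000−1000)/10000 = 0.9000; (10000−7000)/10000 = 0.3000; (10000−9000)/10000 = 0.1000.
Σ = 1.300000. Dividing by the full population N = 5 gives P₁ = 0.2600.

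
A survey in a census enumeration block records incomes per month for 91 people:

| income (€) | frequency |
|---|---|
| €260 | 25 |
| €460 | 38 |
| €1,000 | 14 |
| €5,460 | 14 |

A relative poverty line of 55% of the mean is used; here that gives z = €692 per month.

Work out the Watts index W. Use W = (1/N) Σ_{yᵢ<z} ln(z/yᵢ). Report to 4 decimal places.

0.4395

Below the line: 25×€260, 38×€460 (q = 63 of N = 91).
Log gaps: ln(692/260) = 0.9789 (×25); ln(692/460) = 0.4084 (×38).
W = 39.990268 / 91 = 0.4395.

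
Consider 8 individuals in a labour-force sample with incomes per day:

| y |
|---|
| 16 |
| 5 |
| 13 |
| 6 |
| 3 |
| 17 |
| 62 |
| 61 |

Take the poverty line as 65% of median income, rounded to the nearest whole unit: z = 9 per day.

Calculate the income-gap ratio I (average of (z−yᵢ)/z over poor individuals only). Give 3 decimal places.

Below the line: 3, 5, 6 (q = 3 of N = 8).
Shortfall ratios (z−y)/z: 0.6667, 0.4444, 0.3333; sum = 1.444444.
The income-gap ratio divides by q (the poor only): 1.444444 / 3 = 0.481.

0.481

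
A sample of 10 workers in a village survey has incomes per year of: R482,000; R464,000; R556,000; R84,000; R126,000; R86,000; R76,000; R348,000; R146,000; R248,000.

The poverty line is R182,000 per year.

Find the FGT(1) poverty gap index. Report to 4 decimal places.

Incomes under z: R76,000, R84,000, R86,000, R126,000, R146,000 (q = 5 of N = 10).
Normalized shortfalls: (182000−76000)/182000 = 0.5824; (182000−84000)/182000 = 0.5385; (182000−86000)/182000 = 0.5275; (182000−126000)/182000 = 0.3077; (182000−146000)/182000 = 0.1978.
Σ = 2.153846. Dividing by the full population N = 10 gives P₁ = 0.2154.

0.2154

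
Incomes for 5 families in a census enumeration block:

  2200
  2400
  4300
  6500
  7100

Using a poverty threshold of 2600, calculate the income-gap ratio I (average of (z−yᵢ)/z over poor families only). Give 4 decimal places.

0.1154

Below z: 2200, 2400 (q = 2 of N = 5).
Shortfall ratios (z−y)/z: 0.1538, 0.0769; sum = 0.230769.
The income-gap ratio divides by q (the poor only): 0.230769 / 2 = 0.1154.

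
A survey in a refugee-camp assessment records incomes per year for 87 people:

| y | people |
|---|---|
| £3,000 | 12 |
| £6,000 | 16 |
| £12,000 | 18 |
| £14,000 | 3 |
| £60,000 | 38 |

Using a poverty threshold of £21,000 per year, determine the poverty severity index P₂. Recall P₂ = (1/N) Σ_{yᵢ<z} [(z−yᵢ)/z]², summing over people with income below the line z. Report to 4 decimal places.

0.2370

Incomes under z: 12×£3,000, 16×£6,000, 18×£12,000, 3×£14,000 (q = 49 of N = 87).
Shortfall ratios: (21000−3000)/21000 = 0.8571 (×12); (21000−6000)/21000 = 0.7143 (×16); (21000−12000)/21000 = 0.4286 (×18); (21000−14000)/21000 = 0.3333 (×3).
Squared: 0.7347 (×12); 0.5102 (×16); 0.1837 (×18); 0.1111 (×3).
Sum = 20.619048; P₂ = 20.619048 / 87 = 0.2370.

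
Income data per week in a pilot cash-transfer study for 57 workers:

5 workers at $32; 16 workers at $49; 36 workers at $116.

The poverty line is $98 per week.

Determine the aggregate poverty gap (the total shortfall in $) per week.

Below z: 5×$32, 16×$49 (q = 21 of N = 57).
Individual gaps: 5×(98−32) = 330; 16×(98−49) = 784.
Aggregate gap = $1,114.

$1,114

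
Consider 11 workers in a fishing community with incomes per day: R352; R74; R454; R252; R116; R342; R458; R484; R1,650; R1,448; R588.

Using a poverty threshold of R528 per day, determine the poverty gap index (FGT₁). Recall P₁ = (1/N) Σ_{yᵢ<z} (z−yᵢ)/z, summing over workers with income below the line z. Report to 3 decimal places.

Incomes under z: R74, R116, R252, R342, R352, R454, R458, R484 (q = 8 of N = 11).
Relative gaps: (528−74)/528 = 0.8598; (528−116)/528 = 0.7803; (528−252)/528 = 0.5227; (528−342)/528 = 0.3523; (528−352)/528 = 0.3333; (528−454)/528 = 0.1402; (528−458)/528 = 0.1326; (528−484)/528 = 0.0833.
Sum of shortfalls = 3.204545; P₁ averages over all N: 3.204545 / 11 = 0.291.

0.291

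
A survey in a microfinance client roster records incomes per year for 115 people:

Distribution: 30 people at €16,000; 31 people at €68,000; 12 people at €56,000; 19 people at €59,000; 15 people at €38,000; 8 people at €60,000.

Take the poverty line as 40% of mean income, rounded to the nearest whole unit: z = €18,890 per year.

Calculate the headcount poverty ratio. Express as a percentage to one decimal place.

30 of the 115 people have income below €18,890.
H = 30/115 = 26.1%.

26.1%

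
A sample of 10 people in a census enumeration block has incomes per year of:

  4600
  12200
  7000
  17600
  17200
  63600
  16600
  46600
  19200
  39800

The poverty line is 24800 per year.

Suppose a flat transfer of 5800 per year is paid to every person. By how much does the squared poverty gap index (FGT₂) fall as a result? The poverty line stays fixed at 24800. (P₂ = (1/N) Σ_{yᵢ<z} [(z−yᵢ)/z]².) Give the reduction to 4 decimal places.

0.1111

Before: below the line — 4600, 7000, 12200, 16600, 17200, 17600, 19200; squared poverty gap index (FGT₂) = 0.177523.
After the 5800 transfer: below the line — 10400, 12800, 18000, 22400, 23000, 23400; squared poverty gap index (FGT₂) = 0.066428.
Reduction = 0.177523 − 0.066428 = 0.1111.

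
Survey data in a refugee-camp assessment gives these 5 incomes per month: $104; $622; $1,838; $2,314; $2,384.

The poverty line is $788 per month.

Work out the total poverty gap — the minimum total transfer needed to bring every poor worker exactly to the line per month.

Incomes under z: $104, $622 (q = 2 of N = 5).
Individual gaps: 788−104 = 684; 788−622 = 166.
Aggregate gap = $850.

$850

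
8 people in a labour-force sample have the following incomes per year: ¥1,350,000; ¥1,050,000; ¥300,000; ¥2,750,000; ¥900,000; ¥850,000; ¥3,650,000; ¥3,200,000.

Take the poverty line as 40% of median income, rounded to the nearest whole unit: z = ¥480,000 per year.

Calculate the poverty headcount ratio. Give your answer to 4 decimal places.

1 of the 8 people have income below ¥480,000.
H = 1/8 = 0.1250.

0.1250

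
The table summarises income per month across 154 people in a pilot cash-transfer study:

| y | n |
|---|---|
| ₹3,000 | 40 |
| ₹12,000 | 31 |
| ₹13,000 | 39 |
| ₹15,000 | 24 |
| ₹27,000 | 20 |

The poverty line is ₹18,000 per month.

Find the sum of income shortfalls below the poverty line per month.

₹1,053,000

Below z: 40×₹3,000, 31×₹12,000, 39×₹13,000, 24×₹15,000 (q = 134 of N = 154).
Individual gaps: 40×(18000−3000) = 600000; 31×(18000−12000) = 186000; 39×(18000−13000) = 195000; 24×(18000−15000) = 72000.
Aggregate gap = ₹1,053,000.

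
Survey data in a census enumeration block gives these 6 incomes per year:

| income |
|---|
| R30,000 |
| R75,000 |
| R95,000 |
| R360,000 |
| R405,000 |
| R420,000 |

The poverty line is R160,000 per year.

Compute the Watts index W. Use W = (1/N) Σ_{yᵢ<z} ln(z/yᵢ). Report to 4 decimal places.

Incomes under z: R30,000, R75,000, R95,000 (q = 3 of N = 6).
Log gaps: ln(160000/30000) = 1.6740; ln(160000/75000) = 0.7577; ln(160000/95000) = 0.5213.
W = 2.952959 / 6 = 0.4922.

0.4922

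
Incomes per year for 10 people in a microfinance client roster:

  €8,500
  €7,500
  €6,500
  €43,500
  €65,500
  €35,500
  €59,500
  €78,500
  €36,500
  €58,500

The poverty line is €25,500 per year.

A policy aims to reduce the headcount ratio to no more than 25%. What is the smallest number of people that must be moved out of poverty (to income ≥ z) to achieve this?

3 of the 10 people are poor, so H = 3/10 = 0.300.
A headcount ratio of at most 25% allows at most ⌊0.25 × 10⌋ = 2 poor people.
So at least 3 − 2 = 1 must be lifted.

1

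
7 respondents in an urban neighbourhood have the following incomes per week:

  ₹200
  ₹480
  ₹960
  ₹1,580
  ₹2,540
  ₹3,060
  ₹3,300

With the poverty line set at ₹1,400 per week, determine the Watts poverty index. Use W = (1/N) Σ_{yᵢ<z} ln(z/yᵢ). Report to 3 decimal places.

0.485

Incomes under z: ₹200, ₹480, ₹960 (q = 3 of N = 7).
ln(z/y) terms: ln(1400/200) = 1.9459; ln(1400/480) = 1.0704; ln(1400/960) = 0.3773.
W = 3.393646 / 7 = 0.485.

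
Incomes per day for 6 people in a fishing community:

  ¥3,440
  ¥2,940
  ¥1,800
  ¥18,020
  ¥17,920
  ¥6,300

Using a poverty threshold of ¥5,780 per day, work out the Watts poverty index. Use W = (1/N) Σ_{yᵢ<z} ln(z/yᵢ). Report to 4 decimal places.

0.3936

Incomes under z: ¥1,800, ¥2,940, ¥3,440 (q = 3 of N = 6).
Log gaps: ln(5780/1800) = 1.1666; ln(5780/2940) = 0.6760; ln(5780/3440) = 0.5189.
W = 2.361543 / 6 = 0.3936.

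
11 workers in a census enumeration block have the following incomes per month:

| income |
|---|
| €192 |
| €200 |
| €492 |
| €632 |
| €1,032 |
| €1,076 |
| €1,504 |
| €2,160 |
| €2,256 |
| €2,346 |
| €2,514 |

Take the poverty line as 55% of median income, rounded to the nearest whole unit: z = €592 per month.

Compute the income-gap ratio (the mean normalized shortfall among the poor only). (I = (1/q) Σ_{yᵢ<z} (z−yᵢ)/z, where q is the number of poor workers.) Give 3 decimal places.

Below the line: €192, €200, €492 (q = 3 of N = 11).
Shortfall ratios (z−y)/z: 0.6757, 0.6622, 0.1689; sum = 1.506757.
I averages over the q = 3 poor units only: 1.506757 / 3 = 0.502.

0.502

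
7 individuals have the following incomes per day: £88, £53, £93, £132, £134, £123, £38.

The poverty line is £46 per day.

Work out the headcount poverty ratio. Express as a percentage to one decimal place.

14.3%

1 of the 7 individuals have income below £46.
H = 1/7 = 14.3%.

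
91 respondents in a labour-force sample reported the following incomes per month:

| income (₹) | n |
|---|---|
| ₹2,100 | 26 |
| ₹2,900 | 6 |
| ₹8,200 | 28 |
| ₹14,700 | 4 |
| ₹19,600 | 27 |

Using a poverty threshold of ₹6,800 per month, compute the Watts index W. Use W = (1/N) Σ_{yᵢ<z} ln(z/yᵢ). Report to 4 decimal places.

Below z: 26×₹2,100, 6×₹2,900 (q = 32 of N = 91).
ln(z/y) terms: ln(6800/2100) = 1.1750 (×26); ln(6800/2900) = 0.8522 (×6).
W = 35.662888 / 91 = 0.3919.

0.3919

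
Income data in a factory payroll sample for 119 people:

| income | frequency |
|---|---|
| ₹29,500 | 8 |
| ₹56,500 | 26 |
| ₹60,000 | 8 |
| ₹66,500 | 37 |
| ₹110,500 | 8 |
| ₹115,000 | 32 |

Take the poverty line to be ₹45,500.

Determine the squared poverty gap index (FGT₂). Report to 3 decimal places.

Poor units: 8×₹29,500 (q = 8 of N = 119).
Gap ratios (z−y)/z: (45500−29500)/45500 = 0.3516 (×8).
Squared: 0.1237 (×8).
Sum = 0.989253; P₂ = 0.989253 / 119 = 0.008.

0.008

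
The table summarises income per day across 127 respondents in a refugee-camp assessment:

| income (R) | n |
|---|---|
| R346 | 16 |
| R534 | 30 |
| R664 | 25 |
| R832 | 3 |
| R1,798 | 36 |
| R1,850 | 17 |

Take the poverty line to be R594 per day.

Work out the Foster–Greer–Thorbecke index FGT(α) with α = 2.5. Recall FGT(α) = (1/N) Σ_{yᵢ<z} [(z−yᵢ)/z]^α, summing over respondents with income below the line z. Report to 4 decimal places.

Below z: 16×R346, 30×R534 (q = 46 of N = 127).
Relative gaps: (594−346)/594 = 0.4175 (×16); (594−534)/594 = 0.1010 (×30).
Raised to α = 2.5: 0.11263 (×16); 0.00324 (×30).
Sum = 1.899400; FGT(2.5) = 1.899400 / 127 = 0.0150.

0.0150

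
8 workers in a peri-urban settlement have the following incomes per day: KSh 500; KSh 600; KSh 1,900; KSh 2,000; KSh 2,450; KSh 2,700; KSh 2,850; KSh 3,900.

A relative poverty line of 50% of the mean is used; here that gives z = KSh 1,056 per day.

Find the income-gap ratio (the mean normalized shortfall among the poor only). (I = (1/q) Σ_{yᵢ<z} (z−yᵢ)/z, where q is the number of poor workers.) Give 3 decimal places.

0.479

Poor units: KSh 500, KSh 600 (q = 2 of N = 8).
Shortfall ratios (z−y)/z: 0.5265, 0.4318; sum = 0.958333.
I averages over the q = 2 poor units only: 0.958333 / 2 = 0.479.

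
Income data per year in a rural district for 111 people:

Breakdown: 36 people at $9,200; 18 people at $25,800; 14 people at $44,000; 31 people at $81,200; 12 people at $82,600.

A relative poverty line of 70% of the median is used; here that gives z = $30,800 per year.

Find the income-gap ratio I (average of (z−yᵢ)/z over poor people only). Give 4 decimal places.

0.5216

Poor units: 36×$9,200, 18×$25,800 (q = 54 of N = 111).
Relative gaps: 0.7013 (×36), 0.1623 (×18); sum = 28.168831.
The income-gap ratio divides by q (the poor only): 28.168831 / 54 = 0.5216.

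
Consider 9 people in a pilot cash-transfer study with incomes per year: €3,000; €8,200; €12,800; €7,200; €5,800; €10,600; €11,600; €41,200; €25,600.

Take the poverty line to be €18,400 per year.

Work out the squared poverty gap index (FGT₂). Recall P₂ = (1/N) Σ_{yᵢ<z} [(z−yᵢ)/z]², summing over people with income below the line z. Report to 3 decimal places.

Below the line: €3,000, €5,800, €7,200, €8,200, €10,600, €11,600, €12,800 (q = 7 of N = 9).
Shortfall ratios: (18400−3000)/18400 = 0.8370; (18400−5800)/18400 = 0.6848; (18400−7200)/18400 = 0.6087; (18400−8200)/18400 = 0.5543; (18400−10600)/18400 = 0.4239; (18400−11600)/18400 = 0.3696; (18400−12800)/18400 = 0.3043.
Squared: 0.7005; 0.4689; 0.3705; 0.3073; 0.1797; 0.1366; 0.0926.
Sum = 2.256144; P₂ = 2.256144 / 9 = 0.251.

0.251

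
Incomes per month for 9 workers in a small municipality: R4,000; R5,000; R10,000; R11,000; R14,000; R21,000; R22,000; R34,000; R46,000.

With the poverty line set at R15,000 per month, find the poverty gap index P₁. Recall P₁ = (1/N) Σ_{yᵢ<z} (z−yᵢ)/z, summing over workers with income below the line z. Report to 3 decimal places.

0.230

Below the line: R4,000, R5,000, R10,000, R11,000, R14,000 (q = 5 of N = 9).
Relative gaps: (15000−4000)/15000 = 0.7333; (15000−5000)/15000 = 0.6667; (15000−10000)/15000 = 0.3333; (15000−11000)/15000 = 0.2667; (15000−14000)/15000 = 0.0667.
Sum of shortfalls = 2.066667; P₁ averages over all N: 2.066667 / 9 = 0.230.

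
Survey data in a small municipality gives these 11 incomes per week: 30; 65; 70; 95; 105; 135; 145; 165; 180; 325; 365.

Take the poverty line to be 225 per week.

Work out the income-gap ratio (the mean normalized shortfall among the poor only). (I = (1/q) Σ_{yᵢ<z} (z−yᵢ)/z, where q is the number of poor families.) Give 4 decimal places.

Below z: 30, 65, 70, 95, 105, 135, 145, 165, 180 (q = 9 of N = 11).
Relative gaps: 0.8667, 0.7111, 0.6889, 0.5778, 0.5333, 0.4000, 0.3556, 0.2667, 0.2000; sum = 4.600000.
The income-gap ratio divides by q (the poor only): 4.600000 / 9 = 0.5111.

0.5111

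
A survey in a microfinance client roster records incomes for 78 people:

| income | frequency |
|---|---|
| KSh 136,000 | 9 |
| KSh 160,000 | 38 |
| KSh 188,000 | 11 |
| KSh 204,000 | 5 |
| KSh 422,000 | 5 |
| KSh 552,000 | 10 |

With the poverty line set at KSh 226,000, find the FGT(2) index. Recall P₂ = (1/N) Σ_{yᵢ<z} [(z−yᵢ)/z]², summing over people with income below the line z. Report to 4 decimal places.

0.0644

Poor units: 9×KSh 136,000, 38×KSh 160,000, 11×KSh 188,000, 5×KSh 204,000 (q = 63 of N = 78).
Shortfall ratios: (226000−136000)/226000 = 0.3982 (×9); (226000−160000)/226000 = 0.2920 (×38); (226000−188000)/226000 = 0.1681 (×11); (226000−204000)/226000 = 0.0973 (×5).
Squared: 0.1586 (×9); 0.0853 (×38); 0.0283 (×11); 0.0095 (×5).
Sum = 5.026470; P₂ = 5.026470 / 78 = 0.0644.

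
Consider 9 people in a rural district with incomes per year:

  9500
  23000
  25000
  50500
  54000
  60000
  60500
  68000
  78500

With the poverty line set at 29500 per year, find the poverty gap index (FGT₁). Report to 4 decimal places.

0.1168

Below the line: 9500, 23000, 25000 (q = 3 of N = 9).
Relative gaps: (29500−9500)/29500 = 0.6780; (29500−23000)/29500 = 0.2203; (29500−25000)/29500 = 0.1525.
Σ = 1.050847. Dividing by the full population N = 9 gives P₁ = 0.1168.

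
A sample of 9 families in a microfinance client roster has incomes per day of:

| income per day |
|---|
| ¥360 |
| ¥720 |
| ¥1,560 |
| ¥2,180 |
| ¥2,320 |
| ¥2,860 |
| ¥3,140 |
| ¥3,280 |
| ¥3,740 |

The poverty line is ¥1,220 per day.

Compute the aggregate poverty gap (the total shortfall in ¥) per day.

¥1,360

Incomes under z: ¥360, ¥720 (q = 2 of N = 9).
Individual gaps: 1220−360 = 860; 1220−720 = 500.
Aggregate gap = ¥1,360.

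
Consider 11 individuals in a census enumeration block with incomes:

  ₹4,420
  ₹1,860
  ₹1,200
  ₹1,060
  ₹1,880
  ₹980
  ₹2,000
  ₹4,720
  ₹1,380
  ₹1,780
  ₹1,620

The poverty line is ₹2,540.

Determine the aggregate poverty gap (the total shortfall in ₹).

Below z: ₹980, ₹1,060, ₹1,200, ₹1,380, ₹1,620, ₹1,780, ₹1,860, ₹1,880, ₹2,000 (q = 9 of N = 11).
Individual gaps: 2540−980 = 1560; 2540−1060 = 1480; 2540−1200 = 1340; 2540−1380 = 1160; 2540−1620 = 920; 2540−1780 = 760; 2540−1860 = 680; 2540−1880 = 660; 2540−2000 = 540.
Aggregate gap = ₹9,100.

₹9,100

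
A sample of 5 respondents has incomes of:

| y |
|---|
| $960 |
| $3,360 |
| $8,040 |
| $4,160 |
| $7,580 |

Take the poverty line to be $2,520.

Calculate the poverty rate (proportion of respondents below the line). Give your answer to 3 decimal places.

0.200

1 of the 5 respondents have income below $2,520.
H = 1/5 = 0.200.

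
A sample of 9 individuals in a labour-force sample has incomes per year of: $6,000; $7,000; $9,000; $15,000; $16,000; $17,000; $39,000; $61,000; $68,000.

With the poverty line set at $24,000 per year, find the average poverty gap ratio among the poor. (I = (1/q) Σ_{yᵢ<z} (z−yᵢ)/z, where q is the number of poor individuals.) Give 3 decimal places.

0.514

Below z: $6,000, $7,000, $9,000, $15,000, $16,000, $17,000 (q = 6 of N = 9).
Relative gaps: 0.7500, 0.7083, 0.6250, 0.3750, 0.3333, 0.2917; sum = 3.083333.
The income-gap ratio divides by q (the poor only): 3.083333 / 6 = 0.514.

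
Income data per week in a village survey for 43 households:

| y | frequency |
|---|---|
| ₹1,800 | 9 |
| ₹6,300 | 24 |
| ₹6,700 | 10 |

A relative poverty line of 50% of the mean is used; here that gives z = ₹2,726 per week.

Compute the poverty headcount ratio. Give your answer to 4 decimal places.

0.2093

9 of the 43 households have income below ₹2,726.
H = 9/43 = 0.2093.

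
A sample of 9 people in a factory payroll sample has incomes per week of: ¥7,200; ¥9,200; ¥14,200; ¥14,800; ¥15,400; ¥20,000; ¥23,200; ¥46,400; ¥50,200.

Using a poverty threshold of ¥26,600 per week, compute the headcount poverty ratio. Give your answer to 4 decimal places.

0.7778

7 of the 9 people have income below ¥26,600.
H = 7/9 = 0.7778.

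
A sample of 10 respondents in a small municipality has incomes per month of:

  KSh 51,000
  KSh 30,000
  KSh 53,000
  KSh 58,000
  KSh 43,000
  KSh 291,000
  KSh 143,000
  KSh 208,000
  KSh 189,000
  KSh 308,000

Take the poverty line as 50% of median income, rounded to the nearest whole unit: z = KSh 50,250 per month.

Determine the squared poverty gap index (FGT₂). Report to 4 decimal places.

Below the line: KSh 30,000, KSh 43,000 (q = 2 of N = 10).
Relative gaps: (50250−30000)/50250 = 0.4030; (50250−43000)/50250 = 0.1443.
Squared: 0.1624; 0.0208.
Sum = 0.183213; P₂ = 0.183213 / 10 = 0.0183.

0.0183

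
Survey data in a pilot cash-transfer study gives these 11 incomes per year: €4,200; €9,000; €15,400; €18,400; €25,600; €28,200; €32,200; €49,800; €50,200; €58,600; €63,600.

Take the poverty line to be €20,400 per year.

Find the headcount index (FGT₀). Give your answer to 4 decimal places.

4 of the 11 workers have income below €20,400.
H = 4/11 = 0.3636.

0.3636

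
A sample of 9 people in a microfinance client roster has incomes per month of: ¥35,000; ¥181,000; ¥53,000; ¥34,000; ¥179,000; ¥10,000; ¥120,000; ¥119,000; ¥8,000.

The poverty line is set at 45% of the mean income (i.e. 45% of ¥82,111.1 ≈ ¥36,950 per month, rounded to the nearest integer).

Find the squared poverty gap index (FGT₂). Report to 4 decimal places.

Below z: ¥8,000, ¥10,000, ¥34,000, ¥35,000 (q = 4 of N = 9).
Gap ratios (z−y)/z: (36950−8000)/36950 = 0.7835; (36950−10000)/36950 = 0.7294; (36950−34000)/36950 = 0.0798; (36950−35000)/36950 = 0.0528.
Squared: 0.6139; 0.5320; 0.0064; 0.0028.
Sum = 1.154989; P₂ = 1.154989 / 9 = 0.1283.

0.1283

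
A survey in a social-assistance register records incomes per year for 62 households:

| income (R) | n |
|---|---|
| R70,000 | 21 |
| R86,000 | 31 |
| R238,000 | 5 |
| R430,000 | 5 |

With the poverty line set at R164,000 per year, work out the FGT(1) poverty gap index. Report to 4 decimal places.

Below the line: 21×R70,000, 31×R86,000 (q = 52 of N = 62).
Shortfall ratios: (164000−70000)/164000 = 0.5732 (×21); (164000−86000)/164000 = 0.4756 (×31).
Sum of shortfalls = 26.780488; P₁ averages over all N: 26.780488 / 62 = 0.4319.

0.4319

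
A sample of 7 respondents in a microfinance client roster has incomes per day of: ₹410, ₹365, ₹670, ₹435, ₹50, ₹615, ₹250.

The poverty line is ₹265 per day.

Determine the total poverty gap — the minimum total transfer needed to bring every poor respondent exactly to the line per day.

₹230

Below the line: ₹50, ₹250 (q = 2 of N = 7).
Individual gaps: 265−50 = 215; 265−250 = 15.
Aggregate gap = ₹230.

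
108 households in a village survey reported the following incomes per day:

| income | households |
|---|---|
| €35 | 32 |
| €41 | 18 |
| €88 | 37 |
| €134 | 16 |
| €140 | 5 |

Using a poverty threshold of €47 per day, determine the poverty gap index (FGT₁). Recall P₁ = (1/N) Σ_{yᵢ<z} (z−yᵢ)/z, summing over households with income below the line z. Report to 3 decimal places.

0.097

Below z: 32×€35, 18×€41 (q = 50 of N = 108).
Normalized shortfalls: (47−35)/47 = 0.2553 (×32); (47−41)/47 = 0.1277 (×18).
Σ = 10.468085. Dividing by the full population N = 108 gives P₁ = 0.097.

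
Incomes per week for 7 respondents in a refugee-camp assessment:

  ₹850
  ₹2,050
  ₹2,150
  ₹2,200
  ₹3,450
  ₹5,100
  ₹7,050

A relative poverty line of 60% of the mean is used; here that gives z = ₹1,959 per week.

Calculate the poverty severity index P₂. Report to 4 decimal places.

Incomes under z: ₹850 (q = 1 of N = 7).
Shortfall ratios: (1959−850)/1959 = 0.5661.
Squared: 0.3205.
Sum = 0.320475; P₂ = 0.320475 / 7 = 0.0458.

0.0458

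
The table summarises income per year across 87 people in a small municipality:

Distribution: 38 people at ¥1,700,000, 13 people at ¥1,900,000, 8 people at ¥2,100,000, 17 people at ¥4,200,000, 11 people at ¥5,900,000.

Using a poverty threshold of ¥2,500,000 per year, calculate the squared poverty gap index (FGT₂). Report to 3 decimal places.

0.056

Poor units: 38×¥1,700,000, 13×¥1,900,000, 8×¥2,100,000 (q = 59 of N = 87).
Gap ratios (z−y)/z: (2500000−1700000)/2500000 = 0.3200 (×38); (2500000−1900000)/2500000 = 0.2400 (×13); (2500000−2100000)/2500000 = 0.1600 (×8).
Squared: 0.1024 (×38); 0.0576 (×13); 0.0256 (×8).
Sum = 4.844800; P₂ = 4.844800 / 87 = 0.056.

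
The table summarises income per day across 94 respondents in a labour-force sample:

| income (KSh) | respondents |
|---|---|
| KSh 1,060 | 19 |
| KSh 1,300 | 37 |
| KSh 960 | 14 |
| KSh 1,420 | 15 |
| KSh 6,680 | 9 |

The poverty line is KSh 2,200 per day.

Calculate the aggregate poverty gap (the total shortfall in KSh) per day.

KSh 84,020

Poor units: 14×KSh 960, 19×KSh 1,060, 37×KSh 1,300, 15×KSh 1,420 (q = 85 of N = 94).
Individual gaps: 14×(2200−960) = 17360; 19×(2200−1060) = 21660; 37×(2200−1300) = 33300; 15×(2200−1420) = 11700.
Aggregate gap = KSh 84,020.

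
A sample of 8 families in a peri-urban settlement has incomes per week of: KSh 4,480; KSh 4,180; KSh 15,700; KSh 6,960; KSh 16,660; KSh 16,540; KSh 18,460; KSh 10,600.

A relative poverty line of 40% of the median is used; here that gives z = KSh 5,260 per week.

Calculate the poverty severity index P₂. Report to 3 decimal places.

Poor units: KSh 4,180, KSh 4,480 (q = 2 of N = 8).
Shortfall ratios: (5260−4180)/5260 = 0.2053; (5260−4480)/5260 = 0.1483.
Squared: 0.0422; 0.0220.
Sum = 0.064147; P₂ = 0.064147 / 8 = 0.008.

0.008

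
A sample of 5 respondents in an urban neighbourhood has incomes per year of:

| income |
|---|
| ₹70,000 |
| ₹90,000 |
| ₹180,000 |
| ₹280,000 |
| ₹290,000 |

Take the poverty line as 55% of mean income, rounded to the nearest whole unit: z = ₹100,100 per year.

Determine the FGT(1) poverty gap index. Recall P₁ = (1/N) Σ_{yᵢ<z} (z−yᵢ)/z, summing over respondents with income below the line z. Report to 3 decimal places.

Poor units: ₹70,000, ₹90,000 (q = 2 of N = 5).
Shortfall ratios: (100100−70000)/100100 = 0.3007; (100100−90000)/100100 = 0.1009.
Sum of shortfalls = 0.401598; P₁ averages over all N: 0.401598 / 5 = 0.080.

0.080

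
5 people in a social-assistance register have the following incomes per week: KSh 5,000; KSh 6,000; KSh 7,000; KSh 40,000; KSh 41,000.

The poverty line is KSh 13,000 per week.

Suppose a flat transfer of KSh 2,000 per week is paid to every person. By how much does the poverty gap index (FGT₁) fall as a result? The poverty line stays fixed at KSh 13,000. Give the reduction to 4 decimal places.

0.0923

Before: below the line — KSh 5,000, KSh 6,000, KSh 7,000; poverty gap index (FGT₁) = 0.323077.
After the KSh 2,000 transfer: below the line — KSh 7,000, KSh 8,000, KSh 9,000; poverty gap index (FGT₁) = 0.230769.
Reduction = 0.323077 − 0.230769 = 0.0923.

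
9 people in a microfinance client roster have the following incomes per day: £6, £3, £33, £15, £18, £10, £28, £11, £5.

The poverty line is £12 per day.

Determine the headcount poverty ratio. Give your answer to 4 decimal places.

5 of the 9 people have income below £12.
H = 5/9 = 0.5556.

0.5556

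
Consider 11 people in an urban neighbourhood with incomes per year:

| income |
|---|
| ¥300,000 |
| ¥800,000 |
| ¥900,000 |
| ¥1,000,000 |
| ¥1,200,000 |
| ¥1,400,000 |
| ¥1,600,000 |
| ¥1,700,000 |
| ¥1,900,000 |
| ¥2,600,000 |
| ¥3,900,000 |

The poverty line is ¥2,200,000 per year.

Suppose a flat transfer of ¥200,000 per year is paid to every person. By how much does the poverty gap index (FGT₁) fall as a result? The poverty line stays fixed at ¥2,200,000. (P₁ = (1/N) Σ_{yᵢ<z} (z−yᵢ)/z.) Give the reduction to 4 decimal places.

Before: below the line — ¥300,000, ¥800,000, ¥900,000, ¥1,000,000, ¥1,200,000, ¥1,400,000, ¥1,600,000, ¥1,700,000, ¥1,900,000; poverty gap index (FGT₁) = 0.371901.
After the ¥200,000 transfer: below the line — ¥500,000, ¥1,000,000, ¥1,100,000, ¥1,200,000, ¥1,400,000, ¥1,600,000, ¥1,800,000, ¥1,900,000, ¥2,100,000; poverty gap index (FGT₁) = 0.297521.
Reduction = 0.371901 − 0.297521 = 0.0744.

0.0744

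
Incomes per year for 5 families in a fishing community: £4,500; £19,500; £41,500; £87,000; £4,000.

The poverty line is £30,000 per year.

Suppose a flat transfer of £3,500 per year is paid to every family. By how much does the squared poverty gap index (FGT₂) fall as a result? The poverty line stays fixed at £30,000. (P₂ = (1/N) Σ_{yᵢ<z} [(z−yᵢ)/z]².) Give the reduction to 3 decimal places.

0.088

Before: below the line — £4,000, £4,500, £19,500; squared poverty gap index (FGT₂) = 0.31922.
After the £3,500 transfer: below the line — £7,500, £8,000, £23,000; squared poverty gap index (FGT₂) = 0.23094.
Reduction = 0.31922 − 0.23094 = 0.088.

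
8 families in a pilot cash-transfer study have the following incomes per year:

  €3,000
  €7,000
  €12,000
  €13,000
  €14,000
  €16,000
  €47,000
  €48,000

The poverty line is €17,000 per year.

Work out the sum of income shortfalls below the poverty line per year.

€37,000

Poor units: €3,000, €7,000, €12,000, €13,000, €14,000, €16,000 (q = 6 of N = 8).
Individual gaps: 17000−3000 = 14000; 17000−7000 = 10000; 17000−12000 = 5000; 17000−13000 = 4000; 17000−14000 = 3000; 17000−16000 = 1000.
Aggregate gap = €37,000.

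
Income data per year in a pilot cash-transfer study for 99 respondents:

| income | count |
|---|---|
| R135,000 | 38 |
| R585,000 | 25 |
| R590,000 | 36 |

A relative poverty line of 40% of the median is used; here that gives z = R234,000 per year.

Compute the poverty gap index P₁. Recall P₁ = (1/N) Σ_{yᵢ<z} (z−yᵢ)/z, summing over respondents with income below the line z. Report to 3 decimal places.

Incomes under z: 38×R135,000 (q = 38 of N = 99).
Shortfall ratios: (234000−135000)/234000 = 0.4231 (×38).
Sum of shortfalls = 16.076923; P₁ averages over all N: 16.076923 / 99 = 0.162.

0.162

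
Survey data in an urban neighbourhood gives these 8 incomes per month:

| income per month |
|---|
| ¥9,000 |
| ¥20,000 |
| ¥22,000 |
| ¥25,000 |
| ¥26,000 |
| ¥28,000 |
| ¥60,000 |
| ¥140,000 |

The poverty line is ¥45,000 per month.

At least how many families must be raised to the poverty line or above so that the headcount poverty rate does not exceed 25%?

4

Currently q = 6 of N = 8 are below the line (H = 0.750).
A headcount ratio of at most 25% allows at most ⌊0.25 × 8⌋ = 2 poor families.
So at least 6 − 2 = 4 must be lifted.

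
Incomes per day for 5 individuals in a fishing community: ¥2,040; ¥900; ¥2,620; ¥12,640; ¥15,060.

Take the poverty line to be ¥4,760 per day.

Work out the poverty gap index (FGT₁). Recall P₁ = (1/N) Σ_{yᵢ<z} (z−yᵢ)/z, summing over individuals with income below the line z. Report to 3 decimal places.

0.366

Below z: ¥900, ¥2,040, ¥2,620 (q = 3 of N = 5).
Shortfall ratios: (4760−900)/4760 = 0.8109; (4760−2040)/4760 = 0.5714; (4760−2620)/4760 = 0.4496.
Sum of shortfalls = 1.831933; P₁ averages over all N: 1.831933 / 5 = 0.366.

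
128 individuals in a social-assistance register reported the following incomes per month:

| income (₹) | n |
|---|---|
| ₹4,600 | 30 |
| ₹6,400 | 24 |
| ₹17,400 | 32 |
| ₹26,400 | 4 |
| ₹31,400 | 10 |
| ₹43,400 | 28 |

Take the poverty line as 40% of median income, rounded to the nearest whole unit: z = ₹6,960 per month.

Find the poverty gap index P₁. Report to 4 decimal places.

0.0946

Below z: 30×₹4,600, 24×₹6,400 (q = 54 of N = 128).
Relative gaps: (6960−4600)/6960 = 0.3391 (×30); (6960−6400)/6960 = 0.0805 (×24).
Sum of shortfalls = 12.103448; P₁ averages over all N: 12.103448 / 128 = 0.0946.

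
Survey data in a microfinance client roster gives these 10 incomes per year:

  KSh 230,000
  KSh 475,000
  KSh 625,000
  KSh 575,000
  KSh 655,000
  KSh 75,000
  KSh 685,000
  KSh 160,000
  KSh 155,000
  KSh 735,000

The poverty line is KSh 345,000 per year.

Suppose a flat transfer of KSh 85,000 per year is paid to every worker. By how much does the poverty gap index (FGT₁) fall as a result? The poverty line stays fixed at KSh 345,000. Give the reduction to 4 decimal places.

Before: below the line — KSh 75,000, KSh 155,000, KSh 160,000, KSh 230,000; poverty gap index (FGT₁) = 0.220290.
After the KSh 85,000 transfer: below the line — KSh 160,000, KSh 240,000, KSh 245,000, KSh 315,000; poverty gap index (FGT₁) = 0.121739.
Reduction = 0.220290 − 0.121739 = 0.0986.

0.0986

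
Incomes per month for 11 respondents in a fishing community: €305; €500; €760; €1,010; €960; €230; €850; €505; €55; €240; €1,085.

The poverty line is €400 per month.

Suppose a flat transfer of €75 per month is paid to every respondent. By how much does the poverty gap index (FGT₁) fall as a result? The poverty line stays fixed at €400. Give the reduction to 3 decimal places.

Before: below the line — €55, €230, €240, €305; poverty gap index (FGT₁) = 0.17500.
After the €75 transfer: below the line — €130, €305, €315, €380; poverty gap index (FGT₁) = 0.10682.
Reduction = 0.17500 − 0.10682 = 0.068.

0.068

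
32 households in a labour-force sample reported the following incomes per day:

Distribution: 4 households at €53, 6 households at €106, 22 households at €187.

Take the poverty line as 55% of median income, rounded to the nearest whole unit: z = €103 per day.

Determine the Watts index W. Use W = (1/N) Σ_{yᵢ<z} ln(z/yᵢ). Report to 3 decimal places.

Incomes under z: 4×€53 (q = 4 of N = 32).
ln(z/y) terms: ln(103/53) = 0.6644 (×4).
W = 2.657748 / 32 = 0.083.

0.083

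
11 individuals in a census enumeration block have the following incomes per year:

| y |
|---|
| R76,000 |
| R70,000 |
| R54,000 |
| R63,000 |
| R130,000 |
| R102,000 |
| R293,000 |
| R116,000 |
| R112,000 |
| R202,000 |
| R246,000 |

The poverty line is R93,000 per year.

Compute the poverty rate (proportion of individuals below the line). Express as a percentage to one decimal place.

36.4%

4 of the 11 individuals have income below R93,000.
H = 4/11 = 36.4%.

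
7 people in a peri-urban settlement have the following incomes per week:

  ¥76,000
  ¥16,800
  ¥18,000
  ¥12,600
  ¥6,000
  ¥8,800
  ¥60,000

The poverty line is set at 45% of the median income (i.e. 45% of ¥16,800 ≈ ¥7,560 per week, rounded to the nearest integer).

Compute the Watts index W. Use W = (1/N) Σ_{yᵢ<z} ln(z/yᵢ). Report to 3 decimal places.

Incomes under z: ¥6,000 (q = 1 of N = 7).
ln(z/y) terms: ln(7560/6000) = 0.2311.
W = 0.231112 / 7 = 0.033.

0.033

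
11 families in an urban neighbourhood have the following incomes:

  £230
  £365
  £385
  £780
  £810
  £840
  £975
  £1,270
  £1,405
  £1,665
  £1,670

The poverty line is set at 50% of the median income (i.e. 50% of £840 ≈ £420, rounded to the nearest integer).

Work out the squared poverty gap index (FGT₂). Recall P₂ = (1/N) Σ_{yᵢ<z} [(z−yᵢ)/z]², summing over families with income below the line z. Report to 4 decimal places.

0.0208

Poor units: £230, £365, £385 (q = 3 of N = 11).
Gap ratios (z−y)/z: (420−230)/420 = 0.4524; (420−365)/420 = 0.1310; (420−385)/420 = 0.0833.
Squared: 0.2046; 0.0171; 0.0069.
Sum = 0.228741; P₂ = 0.228741 / 11 = 0.0208.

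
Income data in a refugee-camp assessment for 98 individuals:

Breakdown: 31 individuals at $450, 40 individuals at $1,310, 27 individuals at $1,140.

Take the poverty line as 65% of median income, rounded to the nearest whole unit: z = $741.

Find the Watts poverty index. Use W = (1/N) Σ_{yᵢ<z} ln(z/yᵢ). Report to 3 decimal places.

0.158

Below z: 31×$450 (q = 31 of N = 98).
ln(z/y) terms: ln(741/450) = 0.4988 (×31).
W = 15.461344 / 98 = 0.158.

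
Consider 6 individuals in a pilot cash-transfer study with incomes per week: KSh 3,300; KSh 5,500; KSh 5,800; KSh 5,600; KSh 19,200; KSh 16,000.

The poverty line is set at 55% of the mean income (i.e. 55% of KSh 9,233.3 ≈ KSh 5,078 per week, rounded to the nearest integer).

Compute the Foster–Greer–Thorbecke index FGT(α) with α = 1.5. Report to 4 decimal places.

Below the line: KSh 3,300 (q = 1 of N = 6).
Relative gaps: (5078−3300)/5078 = 0.3501.
Raised to α = 1.5: 0.20719.
Sum = 0.207185; FGT(1.5) = 0.207185 / 6 = 0.0345.

0.0345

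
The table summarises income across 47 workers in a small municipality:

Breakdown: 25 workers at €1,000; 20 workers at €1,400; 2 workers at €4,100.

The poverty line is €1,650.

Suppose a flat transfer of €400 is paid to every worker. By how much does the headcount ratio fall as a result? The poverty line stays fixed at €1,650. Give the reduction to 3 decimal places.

Before: below the line — 25×€1,000, 20×€1,400; headcount ratio = 0.95745.
After the €400 transfer: below the line — 25×€1,400; headcount ratio = 0.53191.
Reduction = 0.95745 − 0.53191 = 0.426.

0.426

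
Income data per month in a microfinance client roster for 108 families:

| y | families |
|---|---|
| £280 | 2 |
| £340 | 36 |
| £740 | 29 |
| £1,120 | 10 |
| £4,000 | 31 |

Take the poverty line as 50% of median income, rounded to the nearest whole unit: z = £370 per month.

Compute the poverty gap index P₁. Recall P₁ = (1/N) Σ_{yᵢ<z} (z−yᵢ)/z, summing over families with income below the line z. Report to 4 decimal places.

0.0315

Below z: 2×£280, 36×£340 (q = 38 of N = 108).
Relative gaps: (370−280)/370 = 0.2432 (×2); (370−340)/370 = 0.0811 (×36).
Σ = 3.405405. Dividing by the full population N = 108 gives P₁ = 0.0315.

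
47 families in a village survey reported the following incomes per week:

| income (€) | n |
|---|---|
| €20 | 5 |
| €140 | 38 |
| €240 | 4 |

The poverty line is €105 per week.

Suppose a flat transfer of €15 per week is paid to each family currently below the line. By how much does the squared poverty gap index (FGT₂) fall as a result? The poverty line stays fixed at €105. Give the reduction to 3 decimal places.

Before: below the line — 5×€20; squared poverty gap index (FGT₂) = 0.06972.
After the €15 transfer: below the line — 5×€35; squared poverty gap index (FGT₂) = 0.04728.
Reduction = 0.06972 − 0.04728 = 0.022.

0.022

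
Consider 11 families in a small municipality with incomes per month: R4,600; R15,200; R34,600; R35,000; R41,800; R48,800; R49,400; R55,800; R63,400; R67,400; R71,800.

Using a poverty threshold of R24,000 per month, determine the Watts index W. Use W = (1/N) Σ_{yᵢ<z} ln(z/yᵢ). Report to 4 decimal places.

0.1917

Poor units: R4,600, R15,200 (q = 2 of N = 11).
ln(z/y) terms: ln(24000/4600) = 1.6520; ln(24000/15200) = 0.4568.
W = 2.108756 / 11 = 0.1917.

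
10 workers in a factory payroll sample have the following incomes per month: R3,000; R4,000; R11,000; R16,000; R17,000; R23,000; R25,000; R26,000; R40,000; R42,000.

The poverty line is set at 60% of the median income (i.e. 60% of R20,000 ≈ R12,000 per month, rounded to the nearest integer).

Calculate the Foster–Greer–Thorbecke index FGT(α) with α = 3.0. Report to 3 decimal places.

0.072

Below the line: R3,000, R4,000, R11,000 (q = 3 of N = 10).
Normalized shortfalls: (12000−3000)/12000 = 0.7500; (12000−4000)/12000 = 0.6667; (12000−11000)/12000 = 0.0833.
Raised to α = 3.0: 0.42188; 0.29630; 0.00058.
Sum = 0.718750; FGT(3.0) = 0.718750 / 10 = 0.072.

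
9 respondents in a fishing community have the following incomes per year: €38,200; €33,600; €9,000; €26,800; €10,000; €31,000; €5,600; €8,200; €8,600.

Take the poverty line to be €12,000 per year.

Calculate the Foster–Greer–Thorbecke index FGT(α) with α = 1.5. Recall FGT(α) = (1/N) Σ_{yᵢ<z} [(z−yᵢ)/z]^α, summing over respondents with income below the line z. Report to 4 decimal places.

0.1013

Below the line: €5,600, €8,200, €8,600, €9,000, €10,000 (q = 5 of N = 9).
Relative gaps: (12000−5600)/12000 = 0.5333; (12000−8200)/12000 = 0.3167; (12000−8600)/12000 = 0.2833; (12000−9000)/12000 = 0.2500; (12000−10000)/12000 = 0.1667.
Raised to α = 1.5: 0.38949; 0.17820; 0.15082; 0.12500; 0.06804.
Sum = 0.911547; FGT(1.5) = 0.911547 / 9 = 0.1013.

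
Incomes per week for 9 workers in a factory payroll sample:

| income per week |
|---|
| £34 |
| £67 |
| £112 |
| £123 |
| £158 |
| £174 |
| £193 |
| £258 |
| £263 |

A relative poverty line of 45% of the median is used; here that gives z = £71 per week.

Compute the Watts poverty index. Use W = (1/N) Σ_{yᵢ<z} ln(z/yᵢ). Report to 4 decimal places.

0.0883

Below z: £34, £67 (q = 2 of N = 9).
Log shortfalls: ln(71/34) = 0.7363; ln(71/67) = 0.0580.
W = 0.794307 / 9 = 0.0883.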